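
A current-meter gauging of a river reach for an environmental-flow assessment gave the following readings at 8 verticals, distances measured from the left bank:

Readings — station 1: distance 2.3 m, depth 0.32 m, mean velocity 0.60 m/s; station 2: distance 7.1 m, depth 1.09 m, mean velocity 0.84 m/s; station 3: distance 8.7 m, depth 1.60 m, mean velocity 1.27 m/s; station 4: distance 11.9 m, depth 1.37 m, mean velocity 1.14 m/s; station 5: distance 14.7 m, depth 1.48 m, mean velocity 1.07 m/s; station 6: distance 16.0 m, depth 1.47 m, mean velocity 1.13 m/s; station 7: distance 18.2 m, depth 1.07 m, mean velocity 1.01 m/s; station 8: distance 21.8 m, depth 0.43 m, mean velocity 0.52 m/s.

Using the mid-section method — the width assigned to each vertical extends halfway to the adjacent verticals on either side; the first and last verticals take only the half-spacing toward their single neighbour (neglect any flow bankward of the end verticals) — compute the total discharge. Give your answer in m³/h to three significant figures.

81500 m³/h

w_1 = (7.1 − 2.3)/2 = 2.4 m; q_1 = 0.60 × 0.32 × 2.4 = 0.4608 m³/s
w_2 = (8.7 − 2.3)/2 = 3.2 m; q_2 = 0.84 × 1.09 × 3.2 = 2.930 m³/s
w_3 = (11.9 − 7.1)/2 = 2.4 m; q_3 = 1.27 × 1.60 × 2.4 = 4.877 m³/s
w_4 = (14.7 − 8.7)/2 = 3 m; q_4 = 1.14 × 1.37 × 3 = 4.685 m³/s
w_5 = (16.0 − 11.9)/2 = 2.05 m; q_5 = 1.07 × 1.48 × 2.05 = 3.246 m³/s
w_6 = (18.2 − 14.7)/2 = 1.75 m; q_6 = 1.13 × 1.47 × 1.75 = 2.907 m³/s
w_7 = (21.8 − 16.0)/2 = 2.9 m; q_7 = 1.01 × 1.07 × 2.9 = 3.134 m³/s
w_8 = (21.8 − 18.2)/2 = 1.8 m; q_8 = 0.52 × 0.43 × 1.8 = 0.4025 m³/s
Q = Σ qᵢ = 22.64 m³/s
= 22.64 × 3600 = 81510 m³/h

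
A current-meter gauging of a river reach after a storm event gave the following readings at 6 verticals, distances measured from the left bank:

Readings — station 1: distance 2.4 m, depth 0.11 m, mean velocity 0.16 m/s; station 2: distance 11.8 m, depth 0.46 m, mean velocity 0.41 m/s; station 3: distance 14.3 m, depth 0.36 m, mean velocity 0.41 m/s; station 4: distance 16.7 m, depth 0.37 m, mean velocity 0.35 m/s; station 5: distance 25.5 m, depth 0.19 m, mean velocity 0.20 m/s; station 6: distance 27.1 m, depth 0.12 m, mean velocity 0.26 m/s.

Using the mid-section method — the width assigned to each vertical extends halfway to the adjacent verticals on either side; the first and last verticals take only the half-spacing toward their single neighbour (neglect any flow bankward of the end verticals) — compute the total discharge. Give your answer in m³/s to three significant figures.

w_1 = (11.8 − 2.4)/2 = 4.7 m; q_1 = 0.16 × 0.11 × 4.7 = 0.08272 m³/s
w_2 = (14.3 − 2.4)/2 = 5.95 m; q_2 = 0.41 × 0.46 × 5.95 = 1.122 m³/s
w_3 = (16.7 − 11.8)/2 = 2.45 m; q_3 = 0.41 × 0.36 × 2.45 = 0.3616 m³/s
w_4 = (25.5 − 14.3)/2 = 5.6 m; q_4 = 0.35 × 0.37 × 5.6 = 0.7252 m³/s
w_5 = (27.1 − 16.7)/2 = 5.2 m; q_5 = 0.20 × 0.19 × 5.2 = 0.1976 m³/s
w_6 = (27.1 − 25.5)/2 = 0.8 m; q_6 = 0.26 × 0.12 × 0.8 = 0.02496 m³/s
Q = Σ qᵢ = 2.514 m³/s

2.51 m³/s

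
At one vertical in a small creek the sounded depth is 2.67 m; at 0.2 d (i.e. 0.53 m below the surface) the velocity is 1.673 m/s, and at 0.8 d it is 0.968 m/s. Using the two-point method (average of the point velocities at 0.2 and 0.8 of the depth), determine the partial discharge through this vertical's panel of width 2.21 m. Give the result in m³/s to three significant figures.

v̄ = (1.673 + 0.968) / 2 = 1.321 m/s
q = v̄ × d × w = 1.321 × 2.67 × 2.21 = 7.792 m³/s

7.79 m³/s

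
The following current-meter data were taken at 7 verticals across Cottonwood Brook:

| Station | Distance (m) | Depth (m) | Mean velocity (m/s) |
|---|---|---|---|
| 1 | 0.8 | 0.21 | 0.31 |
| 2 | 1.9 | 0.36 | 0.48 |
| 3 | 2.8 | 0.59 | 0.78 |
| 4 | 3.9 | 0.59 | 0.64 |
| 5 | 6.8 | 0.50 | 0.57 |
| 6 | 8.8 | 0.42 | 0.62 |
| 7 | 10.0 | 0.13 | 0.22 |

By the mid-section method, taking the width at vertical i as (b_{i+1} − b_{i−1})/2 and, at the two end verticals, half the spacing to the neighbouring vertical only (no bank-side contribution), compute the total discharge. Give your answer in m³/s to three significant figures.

w_1 = (1.9 − 0.8)/2 = 0.55 m; q_1 = 0.31 × 0.21 × 0.55 = 0.03581 m³/s
w_2 = (2.8 − 0.8)/2 = 1 m; q_2 = 0.48 × 0.36 × 1 = 0.1728 m³/s
w_3 = (3.9 − 1.9)/2 = 1 m; q_3 = 0.78 × 0.59 × 1 = 0.4602 m³/s
w_4 = (6.8 − 2.8)/2 = 2 m; q_4 = 0.64 × 0.59 × 2 = 0.7552 m³/s
w_5 = (8.8 − 3.9)/2 = 2.45 m; q_5 = 0.57 × 0.50 × 2.45 = 0.6983 m³/s
w_6 = (10.0 − 6.8)/2 = 1.6 m; q_6 = 0.62 × 0.42 × 1.6 = 0.4166 m³/s
w_7 = (10.0 − 8.8)/2 = 0.6 m; q_7 = 0.22 × 0.13 × 0.6 = 0.01716 m³/s
Q = Σ qᵢ = 2.556 m³/s

2.56 m³/s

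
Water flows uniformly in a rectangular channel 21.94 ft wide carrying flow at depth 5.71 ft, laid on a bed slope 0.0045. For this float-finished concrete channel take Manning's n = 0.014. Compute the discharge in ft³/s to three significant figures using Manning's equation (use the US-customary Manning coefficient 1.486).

A = b·y = 21.94 × 5.71 = 125.3 ft²
P = b + 2y = 21.94 + 2×5.71 = 33.36 ft
R = A/P = 125.3/33.36 = 3.755 ft
Q = (1.486/n)·A·R^(2/3)·S^(1/2) = (1.486/0.014) × 125.3 × 3.755^(2/3) × 0.0045^(1/2) = 2155 ft³/s

2160 ft³/s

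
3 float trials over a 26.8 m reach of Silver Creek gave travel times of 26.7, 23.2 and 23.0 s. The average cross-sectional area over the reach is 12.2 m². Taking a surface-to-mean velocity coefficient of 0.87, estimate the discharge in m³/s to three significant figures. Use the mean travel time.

11.7 m³/s

t̄ = (26.7 + 23.2 + 23.0) / 3 = 24.3 s
v_surface = L / t̄ = 26.8 / 24.3 = 1.103 m/s
v_mean = 0.87 × 1.103 = 0.9595 m/s
Q = A × v_mean = 12.2 × 0.9595 = 11.71 m³/s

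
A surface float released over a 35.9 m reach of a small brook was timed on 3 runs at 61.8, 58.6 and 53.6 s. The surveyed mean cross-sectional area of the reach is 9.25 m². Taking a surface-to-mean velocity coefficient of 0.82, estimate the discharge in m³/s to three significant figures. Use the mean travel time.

t̄ = (61.8 + 58.6 + 53.6) / 3 = 58 s
v_surface = L / t̄ = 35.9 / 58 = 0.6190 m/s
v_mean = 0.82 × 0.6190 = 0.5076 m/s
Q = A × v_mean = 9.25 × 0.5076 = 4.695 m³/s

4.69 m³/s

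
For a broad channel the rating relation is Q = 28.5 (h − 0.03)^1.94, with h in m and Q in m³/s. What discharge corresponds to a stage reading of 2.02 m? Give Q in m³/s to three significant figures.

108 m³/s

Q = 28.5 × (2.02 − 0.03)^1.94 = 28.5 × 1.99^1.94 = 108.3 m³/s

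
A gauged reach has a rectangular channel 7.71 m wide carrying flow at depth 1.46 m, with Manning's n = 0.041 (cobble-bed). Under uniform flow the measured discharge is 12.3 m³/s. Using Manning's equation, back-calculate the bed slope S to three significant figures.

A = b·y = 7.71 × 1.46 = 11.26 m²
P = b + 2y = 7.71 + 2×1.46 = 10.63 m
R = A/P = 11.26/10.63 = 1.059 m
S = (Q·n / (1·A·R^(2/3)))² = (12.3×0.041 / (1×11.26×1.039))² = 0.001860

0.00186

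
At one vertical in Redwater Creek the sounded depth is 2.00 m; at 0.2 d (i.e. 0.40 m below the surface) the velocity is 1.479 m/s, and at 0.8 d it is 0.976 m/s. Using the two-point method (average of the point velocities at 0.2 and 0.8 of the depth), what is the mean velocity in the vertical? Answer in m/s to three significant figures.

1.23 m/s

v̄ = (1.479 + 0.976) / 2 = 1.228 m/s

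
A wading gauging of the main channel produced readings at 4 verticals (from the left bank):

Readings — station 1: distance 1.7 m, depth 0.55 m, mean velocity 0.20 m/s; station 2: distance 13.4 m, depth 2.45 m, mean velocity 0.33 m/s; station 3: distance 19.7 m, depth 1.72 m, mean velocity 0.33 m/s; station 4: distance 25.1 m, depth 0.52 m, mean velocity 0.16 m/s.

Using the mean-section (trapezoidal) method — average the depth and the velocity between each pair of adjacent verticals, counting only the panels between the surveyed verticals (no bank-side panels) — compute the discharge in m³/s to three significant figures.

10.5 m³/s

Panel 1-2: Δb = 11.7 m, d̄ = (0.55+2.45)/2 = 1.5, v̄ = (0.20+0.33)/2 = 0.265 → q = 11.7×1.5×0.265 = 4.651 m³/s
Panel 2-3: Δb = 6.3 m, d̄ = (2.45+1.72)/2 = 2.085, v̄ = (0.33+0.33)/2 = 0.33 → q = 6.3×2.085×0.33 = 4.335 m³/s
Panel 3-4: Δb = 5.4 m, d̄ = (1.72+0.52)/2 = 1.12, v̄ = (0.33+0.16)/2 = 0.245 → q = 5.4×1.12×0.245 = 1.482 m³/s
Q = Σ q = 10.47 m³/s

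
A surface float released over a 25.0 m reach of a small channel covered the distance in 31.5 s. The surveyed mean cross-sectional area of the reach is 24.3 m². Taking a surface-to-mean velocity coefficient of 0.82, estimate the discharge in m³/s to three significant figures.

v_surface = L / t̄ = 25.0 / 31.5 = 0.7937 m/s
v_mean = 0.82 × 0.7937 = 0.6508 m/s
Q = A × v_mean = 24.3 × 0.6508 = 15.81 m³/s

15.8 m³/s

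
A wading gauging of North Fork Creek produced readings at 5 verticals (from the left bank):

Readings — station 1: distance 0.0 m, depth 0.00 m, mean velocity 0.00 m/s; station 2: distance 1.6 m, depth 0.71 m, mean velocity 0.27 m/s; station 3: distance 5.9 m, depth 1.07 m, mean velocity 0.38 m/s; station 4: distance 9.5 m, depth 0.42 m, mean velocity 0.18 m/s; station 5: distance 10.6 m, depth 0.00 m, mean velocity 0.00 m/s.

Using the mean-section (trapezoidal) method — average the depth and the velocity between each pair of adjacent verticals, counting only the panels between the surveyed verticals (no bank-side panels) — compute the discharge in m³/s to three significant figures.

Panel 1-2: Δb = 1.6 m, d̄ = (0.00+0.71)/2 = 0.355, v̄ = (0.00+0.27)/2 = 0.135 → q = 1.6×0.355×0.135 = 0.07668 m³/s
Panel 2-3: Δb = 4.3 m, d̄ = (0.71+1.07)/2 = 0.89, v̄ = (0.27+0.38)/2 = 0.325 → q = 4.3×0.89×0.325 = 1.244 m³/s
Panel 3-4: Δb = 3.6 m, d̄ = (1.07+0.42)/2 = 0.745, v̄ = (0.38+0.18)/2 = 0.28 → q = 3.6×0.745×0.28 = 0.7510 m³/s
Panel 4-5: Δb = 1.1 m, d̄ = (0.42+0.00)/2 = 0.21, v̄ = (0.18+0.00)/2 = 0.09 → q = 1.1×0.21×0.09 = 0.02079 m³/s
Q = Σ q = 2.092 m³/s

2.09 m³/s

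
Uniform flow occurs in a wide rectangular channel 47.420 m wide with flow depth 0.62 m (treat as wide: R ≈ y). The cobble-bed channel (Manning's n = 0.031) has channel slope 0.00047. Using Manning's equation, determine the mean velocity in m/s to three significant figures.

0.508 m/s

A = b·y = 47.420 × 0.62 = 29.40 m²
Wide channel: R ≈ y = 0.62 m
Q = (1/n)·A·R^(2/3)·S^(1/2) = (1/0.031) × 29.40 × 0.6200^(2/3) × 0.00047^(1/2) = 14.95 m³/s
V = Q/A = 14.95/29.40 = 0.5085 m/s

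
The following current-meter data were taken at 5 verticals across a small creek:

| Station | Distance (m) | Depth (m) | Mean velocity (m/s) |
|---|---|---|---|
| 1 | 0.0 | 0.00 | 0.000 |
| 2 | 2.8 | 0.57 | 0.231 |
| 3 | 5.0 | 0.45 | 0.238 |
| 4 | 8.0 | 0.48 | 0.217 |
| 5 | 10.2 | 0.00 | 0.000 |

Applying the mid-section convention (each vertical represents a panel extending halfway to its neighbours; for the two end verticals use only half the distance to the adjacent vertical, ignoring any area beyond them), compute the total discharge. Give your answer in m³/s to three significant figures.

0.878 m³/s

w_2 = (5.0 − 0.0)/2 = 2.5 m; q_2 = 0.231 × 0.57 × 2.5 = 0.3292 m³/s
w_3 = (8.0 − 2.8)/2 = 2.6 m; q_3 = 0.238 × 0.45 × 2.6 = 0.2785 m³/s
w_4 = (10.2 − 5.0)/2 = 2.6 m; q_4 = 0.217 × 0.48 × 2.6 = 0.2708 m³/s
Stations 1, 5 contribute zero (depth or velocity is 0).
Q = Σ qᵢ = 0.8785 m³/s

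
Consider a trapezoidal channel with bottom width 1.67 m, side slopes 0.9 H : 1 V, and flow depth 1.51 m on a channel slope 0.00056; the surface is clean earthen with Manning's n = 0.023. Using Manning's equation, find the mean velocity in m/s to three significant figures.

0.885 m/s

A = (b + z·y)·y = (1.67 + 0.9×1.51)×1.51 = 4.574 m²
P = b + 2y√(1+z²) = 1.67 + 2×1.51×√(1+0.9²) = 5.733 m
R = A/P = 4.574/5.733 = 0.7978 m
Q = (1/n)·A·R^(2/3)·S^(1/2) = (1/0.023) × 4.574 × 0.7978^(2/3) × 0.00056^(1/2) = 4.048 m³/s
V = Q/A = 4.048/4.574 = 0.8850 m/s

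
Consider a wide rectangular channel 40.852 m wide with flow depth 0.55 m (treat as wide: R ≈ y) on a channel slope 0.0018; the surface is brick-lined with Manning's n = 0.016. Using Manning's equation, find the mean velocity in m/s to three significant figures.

A = b·y = 40.852 × 0.55 = 22.47 m²
Wide channel: R ≈ y = 0.55 m
Q = (1/n)·A·R^(2/3)·S^(1/2) = (1/0.016) × 22.47 × 0.5500^(2/3) × 0.0018^(1/2) = 39.99 m³/s
V = Q/A = 39.99/22.47 = 1.780 m/s

1.78 m/s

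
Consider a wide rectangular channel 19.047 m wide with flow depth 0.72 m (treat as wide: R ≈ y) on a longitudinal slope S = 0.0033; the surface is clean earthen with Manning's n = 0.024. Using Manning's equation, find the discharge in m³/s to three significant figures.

26.4 m³/s

A = b·y = 19.047 × 0.72 = 13.71 m²
Wide channel: R ≈ y = 0.72 m
Q = (1/n)·A·R^(2/3)·S^(1/2) = (1/0.024) × 13.71 × 0.7200^(2/3) × 0.0033^(1/2) = 26.37 m³/s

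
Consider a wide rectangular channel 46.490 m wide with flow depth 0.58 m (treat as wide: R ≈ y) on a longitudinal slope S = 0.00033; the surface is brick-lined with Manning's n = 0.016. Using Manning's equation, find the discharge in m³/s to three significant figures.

21.3 m³/s

A = b·y = 46.490 × 0.58 = 26.96 m²
Wide channel: R ≈ y = 0.58 m
Q = (1/n)·A·R^(2/3)·S^(1/2) = (1/0.016) × 26.96 × 0.5800^(2/3) × 0.00033^(1/2) = 21.29 m³/s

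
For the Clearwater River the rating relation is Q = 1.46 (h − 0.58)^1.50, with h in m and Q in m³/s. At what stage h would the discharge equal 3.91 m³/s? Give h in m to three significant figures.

h − h₀ = (Q/C)^(1/b) = (3.91/1.46)^(1/1.50) = 1.928 m
h = 0.58 + 1.928 = 2.508 m

2.51 m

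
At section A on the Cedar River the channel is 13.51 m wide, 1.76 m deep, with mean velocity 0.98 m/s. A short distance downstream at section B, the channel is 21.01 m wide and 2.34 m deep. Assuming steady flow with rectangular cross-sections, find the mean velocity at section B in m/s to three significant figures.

0.474 m/s

Q = A₁V₁ = (13.51×1.76) × 0.98 = 23.30 m³/s
A₂ = 21.01 × 2.34 = 49.16 m²
V₂ = Q/A₂ = 23.30/49.16 = 0.4740 m/s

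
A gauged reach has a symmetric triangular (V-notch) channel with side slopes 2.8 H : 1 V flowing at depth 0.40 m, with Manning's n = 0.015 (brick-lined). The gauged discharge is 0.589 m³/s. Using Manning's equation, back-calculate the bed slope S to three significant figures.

A = z·y² = 2.8×0.40² = 0.4480 m²
P = 2y√(1+z²) = 2×0.40×√(1+2.8²) = 2.379 m
R = A/P = 0.4480/2.379 = 0.1883 m
S = (Q·n / (1·A·R^(2/3)))² = (0.589×0.015 / (1×0.4480×0.3286))² = 0.003602

0.00360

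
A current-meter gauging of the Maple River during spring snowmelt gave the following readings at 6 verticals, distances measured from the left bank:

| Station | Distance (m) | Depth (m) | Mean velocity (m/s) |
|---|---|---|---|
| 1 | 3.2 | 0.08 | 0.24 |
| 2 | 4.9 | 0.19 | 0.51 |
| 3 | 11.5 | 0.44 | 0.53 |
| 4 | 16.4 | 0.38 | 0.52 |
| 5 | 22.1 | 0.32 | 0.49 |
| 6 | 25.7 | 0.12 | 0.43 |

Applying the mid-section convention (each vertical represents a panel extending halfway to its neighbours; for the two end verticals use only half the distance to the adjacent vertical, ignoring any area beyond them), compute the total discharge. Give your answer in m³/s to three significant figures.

3.63 m³/s

w_1 = (4.9 − 3.2)/2 = 0.85 m; q_1 = 0.24 × 0.08 × 0.85 = 0.01632 m³/s
w_2 = (11.5 − 3.2)/2 = 4.15 m; q_2 = 0.51 × 0.19 × 4.15 = 0.4021 m³/s
w_3 = (16.4 − 4.9)/2 = 5.75 m; q_3 = 0.53 × 0.44 × 5.75 = 1.341 m³/s
w_4 = (22.1 − 11.5)/2 = 5.3 m; q_4 = 0.52 × 0.38 × 5.3 = 1.047 m³/s
w_5 = (25.7 − 16.4)/2 = 4.65 m; q_5 = 0.49 × 0.32 × 4.65 = 0.7291 m³/s
w_6 = (25.7 − 22.1)/2 = 1.8 m; q_6 = 0.43 × 0.12 × 1.8 = 0.09288 m³/s
Q = Σ qᵢ = 3.629 m³/s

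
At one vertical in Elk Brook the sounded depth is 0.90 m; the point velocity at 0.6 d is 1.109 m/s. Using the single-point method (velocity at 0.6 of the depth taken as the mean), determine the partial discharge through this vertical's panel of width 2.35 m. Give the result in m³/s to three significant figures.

2.35 m³/s

v̄ = v₀.₆ = 1.109 m/s
q = v̄ × d × w = 1.109 × 0.90 × 2.35 = 2.346 m³/s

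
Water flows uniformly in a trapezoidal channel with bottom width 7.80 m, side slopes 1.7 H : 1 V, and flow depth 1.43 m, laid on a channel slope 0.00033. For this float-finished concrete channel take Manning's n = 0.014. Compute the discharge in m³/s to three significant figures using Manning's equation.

20.1 m³/s

A = (b + z·y)·y = (7.80 + 1.7×1.43)×1.43 = 14.63 m²
P = b + 2y√(1+z²) = 7.80 + 2×1.43×√(1+1.7²) = 13.44 m
R = A/P = 14.63/13.44 = 1.089 m
Q = (1/n)·A·R^(2/3)·S^(1/2) = (1/0.014) × 14.63 × 1.089^(2/3) × 0.00033^(1/2) = 20.09 m³/s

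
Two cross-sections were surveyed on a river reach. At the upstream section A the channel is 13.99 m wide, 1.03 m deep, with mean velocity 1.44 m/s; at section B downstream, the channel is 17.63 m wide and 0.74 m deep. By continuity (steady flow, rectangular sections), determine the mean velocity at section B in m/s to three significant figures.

Q = A₁V₁ = (13.99×1.03) × 1.44 = 20.75 m³/s
A₂ = 17.63 × 0.74 = 13.05 m²
V₂ = Q/A₂ = 20.75/13.05 = 1.590 m/s

1.59 m/s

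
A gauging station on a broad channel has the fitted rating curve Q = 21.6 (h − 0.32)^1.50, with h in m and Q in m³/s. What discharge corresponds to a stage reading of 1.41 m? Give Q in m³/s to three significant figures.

Q = 21.6 × (1.41 − 0.32)^1.50 = 21.6 × 1.09^1.50 = 24.58 m³/s

24.6 m³/s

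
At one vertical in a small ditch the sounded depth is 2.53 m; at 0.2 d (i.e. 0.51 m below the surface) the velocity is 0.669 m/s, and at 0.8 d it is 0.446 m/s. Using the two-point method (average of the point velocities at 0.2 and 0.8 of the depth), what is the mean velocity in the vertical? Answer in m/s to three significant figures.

0.558 m/s

v̄ = (0.669 + 0.446) / 2 = 0.5575 m/s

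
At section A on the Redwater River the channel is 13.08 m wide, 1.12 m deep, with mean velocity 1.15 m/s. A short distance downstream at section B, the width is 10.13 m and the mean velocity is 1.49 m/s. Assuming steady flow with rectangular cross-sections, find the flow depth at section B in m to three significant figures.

Q = A₁V₁ = (13.08×1.12) × 1.15 = 16.85 m³/s
d₂ = Q/(b₂ V₂) = 16.85/(10.13×1.49) = 1.116 m

1.12 m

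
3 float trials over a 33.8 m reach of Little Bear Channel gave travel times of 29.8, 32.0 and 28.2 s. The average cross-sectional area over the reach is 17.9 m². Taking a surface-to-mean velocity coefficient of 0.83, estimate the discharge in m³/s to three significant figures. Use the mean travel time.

t̄ = (29.8 + 32.0 + 28.2) / 3 = 30 s
v_surface = L / t̄ = 33.8 / 30 = 1.127 m/s
v_mean = 0.83 × 1.127 = 0.9351 m/s
Q = A × v_mean = 17.9 × 0.9351 = 16.74 m³/s

16.7 m³/s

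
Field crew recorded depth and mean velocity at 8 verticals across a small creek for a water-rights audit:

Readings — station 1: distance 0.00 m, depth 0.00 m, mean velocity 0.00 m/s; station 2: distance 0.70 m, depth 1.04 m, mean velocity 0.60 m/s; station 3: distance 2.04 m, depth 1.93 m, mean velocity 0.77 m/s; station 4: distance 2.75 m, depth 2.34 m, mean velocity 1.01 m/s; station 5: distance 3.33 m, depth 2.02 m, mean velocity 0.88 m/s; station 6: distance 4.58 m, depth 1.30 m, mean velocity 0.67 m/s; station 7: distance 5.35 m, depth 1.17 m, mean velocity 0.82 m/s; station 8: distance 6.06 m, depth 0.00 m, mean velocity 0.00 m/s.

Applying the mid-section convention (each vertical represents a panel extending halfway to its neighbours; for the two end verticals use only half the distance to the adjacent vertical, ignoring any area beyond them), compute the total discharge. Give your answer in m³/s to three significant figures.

6.90 m³/s

w_2 = (2.04 − 0.00)/2 = 1.02 m; q_2 = 0.60 × 1.04 × 1.02 = 0.6365 m³/s
w_3 = (2.75 − 0.70)/2 = 1.025 m; q_3 = 0.77 × 1.93 × 1.025 = 1.523 m³/s
w_4 = (3.33 − 2.04)/2 = 0.645 m; q_4 = 1.01 × 2.34 × 0.645 = 1.524 m³/s
w_5 = (4.58 − 2.75)/2 = 0.915 m; q_5 = 0.88 × 2.02 × 0.915 = 1.627 m³/s
w_6 = (5.35 − 3.33)/2 = 1.01 m; q_6 = 0.67 × 1.30 × 1.01 = 0.8797 m³/s
w_7 = (6.06 − 4.58)/2 = 0.74 m; q_7 = 0.82 × 1.17 × 0.74 = 0.7100 m³/s
Stations 1, 8 contribute zero (depth or velocity is 0).
Q = Σ qᵢ = 6.900 m³/s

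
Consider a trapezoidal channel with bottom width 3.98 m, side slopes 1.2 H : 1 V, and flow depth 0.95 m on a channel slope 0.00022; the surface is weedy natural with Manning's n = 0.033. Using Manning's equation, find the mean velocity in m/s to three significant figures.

A = (b + z·y)·y = (3.98 + 1.2×0.95)×0.95 = 4.864 m²
P = b + 2y√(1+z²) = 3.98 + 2×0.95×√(1+1.2²) = 6.948 m
R = A/P = 4.864/6.948 = 0.7001 m
Q = (1/n)·A·R^(2/3)·S^(1/2) = (1/0.033) × 4.864 × 0.7001^(2/3) × 0.00022^(1/2) = 1.724 m³/s
V = Q/A = 1.724/4.864 = 0.3544 m/s

0.354 m/s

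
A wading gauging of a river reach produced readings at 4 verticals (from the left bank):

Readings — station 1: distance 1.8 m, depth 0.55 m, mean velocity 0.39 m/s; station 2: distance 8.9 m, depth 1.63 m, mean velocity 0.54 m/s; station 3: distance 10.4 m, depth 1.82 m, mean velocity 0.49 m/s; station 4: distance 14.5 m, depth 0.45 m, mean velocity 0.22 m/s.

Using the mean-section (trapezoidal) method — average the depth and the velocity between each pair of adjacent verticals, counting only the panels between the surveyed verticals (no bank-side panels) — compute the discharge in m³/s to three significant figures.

6.58 m³/s

Panel 1-2: Δb = 7.1 m, d̄ = (0.55+1.63)/2 = 1.09, v̄ = (0.39+0.54)/2 = 0.465 → q = 7.1×1.09×0.465 = 3.599 m³/s
Panel 2-3: Δb = 1.5 m, d̄ = (1.63+1.82)/2 = 1.725, v̄ = (0.54+0.49)/2 = 0.515 → q = 1.5×1.725×0.515 = 1.333 m³/s
Panel 3-4: Δb = 4.1 m, d̄ = (1.82+0.45)/2 = 1.135, v̄ = (0.49+0.22)/2 = 0.355 → q = 4.1×1.135×0.355 = 1.652 m³/s
Q = Σ q = 6.583 m³/s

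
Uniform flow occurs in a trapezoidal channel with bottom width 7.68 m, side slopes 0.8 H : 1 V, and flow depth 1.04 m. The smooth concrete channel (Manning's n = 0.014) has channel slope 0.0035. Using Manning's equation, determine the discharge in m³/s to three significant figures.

A = (b + z·y)·y = (7.68 + 0.8×1.04)×1.04 = 8.852 m²
P = b + 2y√(1+z²) = 7.68 + 2×1.04×√(1+0.8²) = 10.34 m
R = A/P = 8.852/10.34 = 0.8558 m
Q = (1/n)·A·R^(2/3)·S^(1/2) = (1/0.014) × 8.852 × 0.8558^(2/3) × 0.0035^(1/2) = 33.72 m³/s

33.7 m³/s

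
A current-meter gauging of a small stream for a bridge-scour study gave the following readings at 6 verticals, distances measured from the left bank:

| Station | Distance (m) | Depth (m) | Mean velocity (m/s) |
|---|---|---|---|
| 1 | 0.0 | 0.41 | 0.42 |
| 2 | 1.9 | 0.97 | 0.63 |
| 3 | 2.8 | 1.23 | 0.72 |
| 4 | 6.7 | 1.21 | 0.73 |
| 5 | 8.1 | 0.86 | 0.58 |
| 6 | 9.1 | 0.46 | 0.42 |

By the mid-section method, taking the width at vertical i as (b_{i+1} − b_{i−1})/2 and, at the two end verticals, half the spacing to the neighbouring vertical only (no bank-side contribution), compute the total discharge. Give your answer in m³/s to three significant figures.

w_1 = (1.9 − 0.0)/2 = 0.95 m; q_1 = 0.42 × 0.41 × 0.95 = 0.1636 m³/s
w_2 = (2.8 − 0.0)/2 = 1.4 m; q_2 = 0.63 × 0.97 × 1.4 = 0.8555 m³/s
w_3 = (6.7 − 1.9)/2 = 2.4 m; q_3 = 0.72 × 1.23 × 2.4 = 2.125 m³/s
w_4 = (8.1 − 2.8)/2 = 2.65 m; q_4 = 0.73 × 1.21 × 2.65 = 2.341 m³/s
w_5 = (9.1 − 6.7)/2 = 1.2 m; q_5 = 0.58 × 0.86 × 1.2 = 0.5986 m³/s
w_6 = (9.1 − 8.1)/2 = 0.5 m; q_6 = 0.42 × 0.46 × 0.5 = 0.09660 m³/s
Q = Σ qᵢ = 6.180 m³/s

6.18 m³/s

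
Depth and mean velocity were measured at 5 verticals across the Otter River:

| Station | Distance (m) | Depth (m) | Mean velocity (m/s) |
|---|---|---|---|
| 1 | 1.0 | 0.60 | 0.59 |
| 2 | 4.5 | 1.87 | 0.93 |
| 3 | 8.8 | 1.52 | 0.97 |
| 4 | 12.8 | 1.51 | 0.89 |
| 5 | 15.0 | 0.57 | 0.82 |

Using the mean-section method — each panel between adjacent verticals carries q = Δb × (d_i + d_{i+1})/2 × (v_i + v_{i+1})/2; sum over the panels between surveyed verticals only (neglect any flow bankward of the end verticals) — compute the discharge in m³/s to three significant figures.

17.8 m³/s

Panel 1-2: Δb = 3.5 m, d̄ = (0.60+1.87)/2 = 1.235, v̄ = (0.59+0.93)/2 = 0.76 → q = 3.5×1.235×0.76 = 3.285 m³/s
Panel 2-3: Δb = 4.3 m, d̄ = (1.87+1.52)/2 = 1.695, v̄ = (0.93+0.97)/2 = 0.95 → q = 4.3×1.695×0.95 = 6.924 m³/s
Panel 3-4: Δb = 4 m, d̄ = (1.52+1.51)/2 = 1.515, v̄ = (0.97+0.89)/2 = 0.93 → q = 4×1.515×0.93 = 5.636 m³/s
Panel 4-5: Δb = 2.2 m, d̄ = (1.51+0.57)/2 = 1.04, v̄ = (0.89+0.82)/2 = 0.855 → q = 2.2×1.04×0.855 = 1.956 m³/s
Q = Σ q = 17.80 m³/s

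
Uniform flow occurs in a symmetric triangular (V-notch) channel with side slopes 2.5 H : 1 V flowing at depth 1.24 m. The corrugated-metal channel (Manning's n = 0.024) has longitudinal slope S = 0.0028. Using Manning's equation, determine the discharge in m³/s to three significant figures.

5.86 m³/s

A = z·y² = 2.5×1.24² = 3.844 m²
P = 2y√(1+z²) = 2×1.24×√(1+2.5²) = 6.678 m
R = A/P = 3.844/6.678 = 0.5757 m
Q = (1/n)·A·R^(2/3)·S^(1/2) = (1/0.024) × 3.844 × 0.5757^(2/3) × 0.0028^(1/2) = 5.865 m³/s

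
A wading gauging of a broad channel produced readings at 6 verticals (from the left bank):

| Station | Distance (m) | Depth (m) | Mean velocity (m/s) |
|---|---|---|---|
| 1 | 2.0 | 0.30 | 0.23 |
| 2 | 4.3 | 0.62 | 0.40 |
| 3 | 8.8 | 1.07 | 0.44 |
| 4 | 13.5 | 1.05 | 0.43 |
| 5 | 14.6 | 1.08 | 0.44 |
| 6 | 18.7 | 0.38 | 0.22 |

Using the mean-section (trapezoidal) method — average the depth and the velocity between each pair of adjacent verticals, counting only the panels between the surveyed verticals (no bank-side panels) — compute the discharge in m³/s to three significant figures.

Panel 1-2: Δb = 2.3 m, d̄ = (0.30+0.62)/2 = 0.46, v̄ = (0.23+0.40)/2 = 0.315 → q = 2.3×0.46×0.315 = 0.3333 m³/s
Panel 2-3: Δb = 4.5 m, d̄ = (0.62+1.07)/2 = 0.845, v̄ = (0.40+0.44)/2 = 0.42 → q = 4.5×0.845×0.42 = 1.597 m³/s
Panel 3-4: Δb = 4.7 m, d̄ = (1.07+1.05)/2 = 1.06, v̄ = (0.44+0.43)/2 = 0.435 → q = 4.7×1.06×0.435 = 2.167 m³/s
Panel 4-5: Δb = 1.1 m, d̄ = (1.05+1.08)/2 = 1.065, v̄ = (0.43+0.44)/2 = 0.435 → q = 1.1×1.065×0.435 = 0.5096 m³/s
Panel 5-6: Δb = 4.1 m, d̄ = (1.08+0.38)/2 = 0.73, v̄ = (0.44+0.22)/2 = 0.33 → q = 4.1×0.73×0.33 = 0.9877 m³/s
Q = Σ q = 5.595 m³/s

5.59 m³/s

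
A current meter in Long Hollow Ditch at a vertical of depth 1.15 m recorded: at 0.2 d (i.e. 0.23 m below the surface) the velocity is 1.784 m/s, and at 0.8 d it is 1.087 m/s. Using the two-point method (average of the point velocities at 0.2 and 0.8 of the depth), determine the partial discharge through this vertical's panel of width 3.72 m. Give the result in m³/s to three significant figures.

v̄ = (1.784 + 1.087) / 2 = 1.436 m/s
q = v̄ × d × w = 1.436 × 1.15 × 3.72 = 6.141 m³/s

6.14 m³/s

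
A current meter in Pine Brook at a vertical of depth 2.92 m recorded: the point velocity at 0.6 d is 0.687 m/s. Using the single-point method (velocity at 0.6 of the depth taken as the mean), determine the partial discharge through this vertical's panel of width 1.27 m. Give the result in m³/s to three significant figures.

v̄ = v₀.₆ = 0.687 m/s
q = v̄ × d × w = 0.6870 × 2.92 × 1.27 = 2.548 m³/s

2.55 m³/s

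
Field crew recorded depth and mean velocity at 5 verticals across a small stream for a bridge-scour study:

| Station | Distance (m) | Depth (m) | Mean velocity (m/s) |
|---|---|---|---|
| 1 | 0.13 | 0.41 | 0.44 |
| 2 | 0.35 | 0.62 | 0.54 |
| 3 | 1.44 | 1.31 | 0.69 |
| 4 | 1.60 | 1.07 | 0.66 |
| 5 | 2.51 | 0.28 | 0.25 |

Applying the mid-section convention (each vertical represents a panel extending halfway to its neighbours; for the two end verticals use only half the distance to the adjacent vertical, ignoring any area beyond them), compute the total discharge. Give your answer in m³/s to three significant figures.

w_1 = (0.35 − 0.13)/2 = 0.11 m; q_1 = 0.44 × 0.41 × 0.11 = 0.01984 m³/s
w_2 = (1.44 − 0.13)/2 = 0.655 m; q_2 = 0.54 × 0.62 × 0.655 = 0.2193 m³/s
w_3 = (1.60 − 0.35)/2 = 0.625 m; q_3 = 0.69 × 1.31 × 0.625 = 0.5649 m³/s
w_4 = (2.51 − 1.44)/2 = 0.535 m; q_4 = 0.66 × 1.07 × 0.535 = 0.3778 m³/s
w_5 = (2.51 − 1.60)/2 = 0.455 m; q_5 = 0.25 × 0.28 × 0.455 = 0.03185 m³/s
Q = Σ qᵢ = 1.214 m³/s

1.21 m³/s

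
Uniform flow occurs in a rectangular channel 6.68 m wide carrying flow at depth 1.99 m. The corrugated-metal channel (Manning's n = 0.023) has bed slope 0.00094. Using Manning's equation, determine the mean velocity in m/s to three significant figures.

1.54 m/s

A = b·y = 6.68 × 1.99 = 13.29 m²
P = b + 2y = 6.68 + 2×1.99 = 10.66 m
R = A/P = 13.29/10.66 = 1.247 m
Q = (1/n)·A·R^(2/3)·S^(1/2) = (1/0.023) × 13.29 × 1.247^(2/3) × 0.00094^(1/2) = 20.53 m³/s
V = Q/A = 20.53/13.29 = 1.544 m/s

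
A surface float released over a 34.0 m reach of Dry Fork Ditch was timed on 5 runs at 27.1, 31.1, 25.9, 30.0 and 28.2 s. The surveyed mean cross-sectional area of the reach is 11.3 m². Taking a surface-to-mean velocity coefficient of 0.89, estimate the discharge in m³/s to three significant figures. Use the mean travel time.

12.0 m³/s

t̄ = (27.1 + 31.1 + 25.9 + 30.0 + 28.2) / 5 = 28.46 s
v_surface = L / t̄ = 34.0 / 28.46 = 1.195 m/s
v_mean = 0.89 × 1.195 = 1.063 m/s
Q = A × v_mean = 11.3 × 1.063 = 12.01 m³/s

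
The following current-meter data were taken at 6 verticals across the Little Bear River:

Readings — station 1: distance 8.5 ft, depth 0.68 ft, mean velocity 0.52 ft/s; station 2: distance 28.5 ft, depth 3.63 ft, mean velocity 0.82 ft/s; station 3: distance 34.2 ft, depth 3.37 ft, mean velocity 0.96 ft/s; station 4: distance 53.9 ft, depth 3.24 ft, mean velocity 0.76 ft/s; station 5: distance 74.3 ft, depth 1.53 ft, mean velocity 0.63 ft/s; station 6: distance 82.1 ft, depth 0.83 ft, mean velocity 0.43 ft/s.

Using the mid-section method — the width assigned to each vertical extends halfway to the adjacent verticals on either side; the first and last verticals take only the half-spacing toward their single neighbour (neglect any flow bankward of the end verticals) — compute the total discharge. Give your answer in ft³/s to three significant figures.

w_1 = (28.5 − 8.5)/2 = 10 ft; q_1 = 0.52 × 0.68 × 10 = 3.536 ft³/s
w_2 = (34.2 − 8.5)/2 = 12.85 ft; q_2 = 0.82 × 3.63 × 12.85 = 38.25 ft³/s
w_3 = (53.9 − 28.5)/2 = 12.7 ft; q_3 = 0.96 × 3.37 × 12.7 = 41.09 ft³/s
w_4 = (74.3 − 34.2)/2 = 20.05 ft; q_4 = 0.76 × 3.24 × 20.05 = 49.37 ft³/s
w_5 = (82.1 − 53.9)/2 = 14.1 ft; q_5 = 0.63 × 1.53 × 14.1 = 13.59 ft³/s
w_6 = (82.1 − 74.3)/2 = 3.9 ft; q_6 = 0.43 × 0.83 × 3.9 = 1.392 ft³/s
Q = Σ qᵢ = 147.2 ft³/s

147 ft³/s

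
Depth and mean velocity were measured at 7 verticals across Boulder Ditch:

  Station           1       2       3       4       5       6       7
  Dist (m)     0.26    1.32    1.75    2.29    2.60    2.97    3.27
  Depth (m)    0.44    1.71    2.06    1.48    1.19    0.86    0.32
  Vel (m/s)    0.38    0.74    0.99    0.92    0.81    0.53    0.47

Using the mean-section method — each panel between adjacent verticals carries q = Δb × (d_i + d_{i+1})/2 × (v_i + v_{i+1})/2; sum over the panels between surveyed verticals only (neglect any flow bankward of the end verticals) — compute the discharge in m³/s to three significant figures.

Panel 1-2: Δb = 1.06 m, d̄ = (0.44+1.71)/2 = 1.075, v̄ = (0.38+0.74)/2 = 0.56 → q = 1.06×1.075×0.56 = 0.6381 m³/s
Panel 2-3: Δb = 0.43 m, d̄ = (1.71+2.06)/2 = 1.885, v̄ = (0.74+0.99)/2 = 0.865 → q = 0.43×1.885×0.865 = 0.7011 m³/s
Panel 3-4: Δb = 0.54 m, d̄ = (2.06+1.48)/2 = 1.77, v̄ = (0.99+0.92)/2 = 0.955 → q = 0.54×1.77×0.955 = 0.9128 m³/s
Panel 4-5: Δb = 0.31 m, d̄ = (1.48+1.19)/2 = 1.335, v̄ = (0.92+0.81)/2 = 0.865 → q = 0.31×1.335×0.865 = 0.3580 m³/s
Panel 5-6: Δb = 0.37 m, d̄ = (1.19+0.86)/2 = 1.025, v̄ = (0.81+0.53)/2 = 0.67 → q = 0.37×1.025×0.67 = 0.2541 m³/s
Panel 6-7: Δb = 0.3 m, d̄ = (0.86+0.32)/2 = 0.59, v̄ = (0.53+0.47)/2 = 0.5 → q = 0.3×0.59×0.5 = 0.08850 m³/s
Q = Σ q = 2.953 m³/s

2.95 m³/s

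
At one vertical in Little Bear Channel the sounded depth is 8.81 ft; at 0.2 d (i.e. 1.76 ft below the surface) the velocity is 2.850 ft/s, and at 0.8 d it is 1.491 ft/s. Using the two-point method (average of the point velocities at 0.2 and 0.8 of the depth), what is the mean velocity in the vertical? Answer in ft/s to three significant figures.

2.17 ft/s

v̄ = (2.850 + 1.491) / 2 = 2.171 ft/s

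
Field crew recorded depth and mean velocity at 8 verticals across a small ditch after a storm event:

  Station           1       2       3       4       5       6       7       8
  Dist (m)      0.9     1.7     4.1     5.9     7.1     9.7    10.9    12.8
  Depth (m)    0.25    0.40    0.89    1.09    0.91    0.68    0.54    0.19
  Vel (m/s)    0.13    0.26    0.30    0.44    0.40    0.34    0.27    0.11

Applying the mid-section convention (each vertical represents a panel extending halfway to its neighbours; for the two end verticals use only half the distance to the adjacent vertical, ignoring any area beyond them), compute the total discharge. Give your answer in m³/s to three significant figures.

2.84 m³/s

w_1 = (1.7 − 0.9)/2 = 0.4 m; q_1 = 0.13 × 0.25 × 0.4 = 0.01300 m³/s
w_2 = (4.1 − 0.9)/2 = 1.6 m; q_2 = 0.26 × 0.40 × 1.6 = 0.1664 m³/s
w_3 = (5.9 − 1.7)/2 = 2.1 m; q_3 = 0.30 × 0.89 × 2.1 = 0.5607 m³/s
w_4 = (7.1 − 4.1)/2 = 1.5 m; q_4 = 0.44 × 1.09 × 1.5 = 0.7194 m³/s
w_5 = (9.7 − 5.9)/2 = 1.9 m; q_5 = 0.40 × 0.91 × 1.9 = 0.6916 m³/s
w_6 = (10.9 − 7.1)/2 = 1.9 m; q_6 = 0.34 × 0.68 × 1.9 = 0.4393 m³/s
w_7 = (12.8 − 9.7)/2 = 1.55 m; q_7 = 0.27 × 0.54 × 1.55 = 0.2260 m³/s
w_8 = (12.8 − 10.9)/2 = 0.95 m; q_8 = 0.11 × 0.19 × 0.95 = 0.01986 m³/s
Q = Σ qᵢ = 2.836 m³/s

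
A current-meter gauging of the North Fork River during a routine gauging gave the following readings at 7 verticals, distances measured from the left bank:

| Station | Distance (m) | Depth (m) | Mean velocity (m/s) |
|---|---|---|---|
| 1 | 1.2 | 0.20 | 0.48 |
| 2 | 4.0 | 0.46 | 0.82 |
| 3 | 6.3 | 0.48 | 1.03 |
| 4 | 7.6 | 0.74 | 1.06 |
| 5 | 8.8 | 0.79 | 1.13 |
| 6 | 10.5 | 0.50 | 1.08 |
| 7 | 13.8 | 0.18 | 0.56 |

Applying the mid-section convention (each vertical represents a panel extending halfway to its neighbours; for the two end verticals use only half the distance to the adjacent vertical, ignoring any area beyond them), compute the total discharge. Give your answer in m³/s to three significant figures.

5.78 m³/s

w_1 = (4.0 − 1.2)/2 = 1.4 m; q_1 = 0.48 × 0.20 × 1.4 = 0.1344 m³/s
w_2 = (6.3 − 1.2)/2 = 2.55 m; q_2 = 0.82 × 0.46 × 2.55 = 0.9619 m³/s
w_3 = (7.6 − 4.0)/2 = 1.8 m; q_3 = 1.03 × 0.48 × 1.8 = 0.8899 m³/s
w_4 = (8.8 − 6.3)/2 = 1.25 m; q_4 = 1.06 × 0.74 × 1.25 = 0.9805 m³/s
w_5 = (10.5 − 7.6)/2 = 1.45 m; q_5 = 1.13 × 0.79 × 1.45 = 1.294 m³/s
w_6 = (13.8 − 8.8)/2 = 2.5 m; q_6 = 1.08 × 0.50 × 2.5 = 1.350 m³/s
w_7 = (13.8 − 10.5)/2 = 1.65 m; q_7 = 0.56 × 0.18 × 1.65 = 0.1663 m³/s
Q = Σ qᵢ = 5.777 m³/s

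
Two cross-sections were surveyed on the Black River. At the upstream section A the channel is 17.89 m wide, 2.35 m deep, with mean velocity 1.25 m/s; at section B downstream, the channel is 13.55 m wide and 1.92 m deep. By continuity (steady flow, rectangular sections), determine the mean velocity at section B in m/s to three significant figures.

2.02 m/s

Q = A₁V₁ = (17.89×2.35) × 1.25 = 52.55 m³/s
A₂ = 13.55 × 1.92 = 26.02 m²
V₂ = Q/A₂ = 52.55/26.02 = 2.020 m/s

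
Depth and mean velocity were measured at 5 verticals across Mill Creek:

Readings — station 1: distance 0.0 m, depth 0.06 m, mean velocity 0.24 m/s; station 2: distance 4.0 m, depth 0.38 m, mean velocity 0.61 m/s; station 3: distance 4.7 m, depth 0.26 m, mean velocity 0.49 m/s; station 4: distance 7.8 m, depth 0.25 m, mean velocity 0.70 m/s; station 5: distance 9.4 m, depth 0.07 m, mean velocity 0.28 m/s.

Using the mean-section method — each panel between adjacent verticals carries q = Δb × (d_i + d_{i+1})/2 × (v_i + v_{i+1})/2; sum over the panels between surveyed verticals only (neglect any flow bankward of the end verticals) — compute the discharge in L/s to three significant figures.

Panel 1-2: Δb = 4 m, d̄ = (0.06+0.38)/2 = 0.22, v̄ = (0.24+0.61)/2 = 0.425 → q = 4×0.22×0.425 = 0.3740 m³/s
Panel 2-3: Δb = 0.7 m, d̄ = (0.38+0.26)/2 = 0.32, v̄ = (0.61+0.49)/2 = 0.55 → q = 0.7×0.32×0.55 = 0.1232 m³/s
Panel 3-4: Δb = 3.1 m, d̄ = (0.26+0.25)/2 = 0.255, v̄ = (0.49+0.70)/2 = 0.595 → q = 3.1×0.255×0.595 = 0.4703 m³/s
Panel 4-5: Δb = 1.6 m, d̄ = (0.25+0.07)/2 = 0.16, v̄ = (0.70+0.28)/2 = 0.49 → q = 1.6×0.16×0.49 = 0.1254 m³/s
Q = Σ q = 1.093 m³/s
= 1.093 × 1000 = 1093 L/s

1090 L/s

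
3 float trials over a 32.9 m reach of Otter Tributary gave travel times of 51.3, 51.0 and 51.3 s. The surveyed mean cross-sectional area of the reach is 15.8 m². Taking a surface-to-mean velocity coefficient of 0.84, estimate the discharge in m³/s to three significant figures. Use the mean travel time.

8.53 m³/s

t̄ = (51.3 + 51.0 + 51.3) / 3 = 51.2 s
v_surface = L / t̄ = 32.9 / 51.2 = 0.6426 m/s
v_mean = 0.84 × 0.6426 = 0.5398 m/s
Q = A × v_mean = 15.8 × 0.5398 = 8.528 m³/s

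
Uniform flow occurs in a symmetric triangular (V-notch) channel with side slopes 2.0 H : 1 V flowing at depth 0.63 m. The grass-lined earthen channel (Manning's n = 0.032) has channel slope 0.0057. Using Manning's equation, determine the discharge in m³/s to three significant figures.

A = z·y² = 2.0×0.63² = 0.7938 m²
P = 2y√(1+z²) = 2×0.63×√(1+2.0²) = 2.817 m
R = A/P = 0.7938/2.817 = 0.2817 m
Q = (1/n)·A·R^(2/3)·S^(1/2) = (1/0.032) × 0.7938 × 0.2817^(2/3) × 0.0057^(1/2) = 0.8049 m³/s

0.805 m³/s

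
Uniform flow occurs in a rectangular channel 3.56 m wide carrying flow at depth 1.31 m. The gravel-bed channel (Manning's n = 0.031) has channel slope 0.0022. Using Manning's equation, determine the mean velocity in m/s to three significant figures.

A = b·y = 3.56 × 1.31 = 4.664 m²
P = b + 2y = 3.56 + 2×1.31 = 6.180 m
R = A/P = 4.664/6.180 = 0.7546 m
Q = (1/n)·A·R^(2/3)·S^(1/2) = (1/0.031) × 4.664 × 0.7546^(2/3) × 0.0022^(1/2) = 5.849 m³/s
V = Q/A = 5.849/4.664 = 1.254 m/s

1.25 m/s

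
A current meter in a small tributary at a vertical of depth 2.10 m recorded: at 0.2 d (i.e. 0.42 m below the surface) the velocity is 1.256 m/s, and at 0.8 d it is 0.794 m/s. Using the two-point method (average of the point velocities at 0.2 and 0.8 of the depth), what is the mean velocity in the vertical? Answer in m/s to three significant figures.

1.03 m/s

v̄ = (1.256 + 0.794) / 2 = 1.025 m/s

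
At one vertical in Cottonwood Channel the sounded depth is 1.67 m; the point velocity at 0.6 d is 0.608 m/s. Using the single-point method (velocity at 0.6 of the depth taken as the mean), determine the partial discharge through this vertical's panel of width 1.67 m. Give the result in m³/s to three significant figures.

v̄ = v₀.₆ = 0.608 m/s
q = v̄ × d × w = 0.6080 × 1.67 × 1.67 = 1.696 m³/s

1.70 m³/s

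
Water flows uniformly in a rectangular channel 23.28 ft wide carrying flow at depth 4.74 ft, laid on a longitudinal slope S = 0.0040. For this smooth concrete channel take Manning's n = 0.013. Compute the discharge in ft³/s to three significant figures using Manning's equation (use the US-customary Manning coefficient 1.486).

1790 ft³/s

A = b·y = 23.28 × 4.74 = 110.3 ft²
P = b + 2y = 23.28 + 2×4.74 = 32.76 ft
R = A/P = 110.3/32.76 = 3.368 ft
Q = (1.486/n)·A·R^(2/3)·S^(1/2) = (1.486/0.013) × 110.3 × 3.368^(2/3) × 0.0040^(1/2) = 1793 ft³/s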